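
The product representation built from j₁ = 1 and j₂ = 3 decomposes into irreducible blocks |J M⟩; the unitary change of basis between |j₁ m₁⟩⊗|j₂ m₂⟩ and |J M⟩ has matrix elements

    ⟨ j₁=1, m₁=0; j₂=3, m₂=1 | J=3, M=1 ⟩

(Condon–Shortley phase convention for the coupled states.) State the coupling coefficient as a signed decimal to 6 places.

√[7·1!1!5!/8! · 1!1!4!2!4!2!] = √(48)
  +(−1)^0/∏(0,1,1,4,0,1)! = 1/24  (running 1/24)
  +(−1)^1/∏(1,0,0,3,1,2)! = -1/12  (running -1/24)
⟨..|..⟩ = √(48)·(-1/24) = -0.288675

-0.288675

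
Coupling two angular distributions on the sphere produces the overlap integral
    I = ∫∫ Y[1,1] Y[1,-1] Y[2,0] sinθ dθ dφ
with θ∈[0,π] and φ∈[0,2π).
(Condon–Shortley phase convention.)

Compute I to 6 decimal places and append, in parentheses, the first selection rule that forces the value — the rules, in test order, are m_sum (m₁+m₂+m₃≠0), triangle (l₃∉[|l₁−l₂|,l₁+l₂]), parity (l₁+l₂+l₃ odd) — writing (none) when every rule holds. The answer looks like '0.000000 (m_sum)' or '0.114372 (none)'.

Checks pass: Σm=0; 4 even; l₃=2∈[0,2].
(2·1+1)(2·1+1)(2·2+1) = 45
Δ: 0! 2! 2! / 5! → 1/30
sum: t=0:+1/1 = 1/1
3j²(1 1 2; 0 0 0) = Δ·Π!·Σ² = 2/15  (sign +1)
sum: t=0:+1/4 = 1/4
3j²(1 1 2; 1 -1 0) = Δ·Π!·Σ² = 1/30  (sign +1)
combine: 4πI² = 45·2/15·1/30 = 1/5
take √, sign +1: I = 0.12615663
No selection rule forces the value: the integral is nonzero (none).

0.126157 (none)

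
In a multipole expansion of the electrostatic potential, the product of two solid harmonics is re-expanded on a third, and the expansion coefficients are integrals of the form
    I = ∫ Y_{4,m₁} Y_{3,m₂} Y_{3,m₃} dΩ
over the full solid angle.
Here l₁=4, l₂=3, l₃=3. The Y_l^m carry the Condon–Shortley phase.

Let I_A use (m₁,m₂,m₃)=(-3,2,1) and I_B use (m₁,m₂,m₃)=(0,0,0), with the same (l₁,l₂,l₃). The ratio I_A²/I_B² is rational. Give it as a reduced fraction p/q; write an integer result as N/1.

7/18

Shared (l₁,l₂,l₃)=(4,3,3): N and (l;000)² cancel in I_A²/I_B².
A: Δ = 4!·4!·2!/11! = 1/34650; Racah Σ t=3..4: t=3:−1/288 t=4:+1/144 = 1/288; ⇒ 3j(4 3 3; -3 2 1)² = 1/99, sgn +1
B: Δ = 4!·4!·2!/11! = 1/34650; Racah Σ t=1..3: t=1:−1/72 t=2:+1/16 t=3:−1/72 = 5/144; ⇒ 3j(4 3 3; 0 0 0)² = 2/77, sgn -1
I_A²/I_B² = (1/99)/(2/77) = 7/18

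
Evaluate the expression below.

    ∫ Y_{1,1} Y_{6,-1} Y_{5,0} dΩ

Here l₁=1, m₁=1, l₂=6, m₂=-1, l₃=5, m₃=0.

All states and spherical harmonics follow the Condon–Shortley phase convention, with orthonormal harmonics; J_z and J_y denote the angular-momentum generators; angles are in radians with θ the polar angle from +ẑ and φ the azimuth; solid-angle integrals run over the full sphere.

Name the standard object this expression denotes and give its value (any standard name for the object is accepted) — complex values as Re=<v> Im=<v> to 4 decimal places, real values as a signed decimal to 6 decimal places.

This is a Gaunt coefficient — the integral of a triple product of spherical harmonics over the sphere.
Rules hold: Σm=0, L=12 even, 5≤5≤7.
N = 3·13·11 = 429
Δ = 2!·0!·10!/13! = 1/858
Racah Σ t=1..1: t=1:−1/14400 = -1/14400
⇒ 3j(1 6 5; 0 0 0)² = 6/143, sgn +1
Racah Σ t=0..0: t=0:+1/28800 = 1/28800
⇒ 3j(1 6 5; 1 -1 0)² = 7/286, sgn -1
4πI² = N·(3j₀)²·(3jₘ)² = 63/143
I = -1·√(0.440559/4π) = -0.18723944

Gaunt coefficient, -0.187239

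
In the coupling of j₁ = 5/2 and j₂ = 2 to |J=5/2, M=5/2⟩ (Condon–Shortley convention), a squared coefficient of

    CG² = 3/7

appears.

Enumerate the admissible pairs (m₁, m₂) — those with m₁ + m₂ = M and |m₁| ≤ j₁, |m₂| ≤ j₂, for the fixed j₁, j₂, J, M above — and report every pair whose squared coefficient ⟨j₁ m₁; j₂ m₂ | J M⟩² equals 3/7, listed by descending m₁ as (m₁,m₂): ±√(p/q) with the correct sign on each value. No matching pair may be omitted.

Admissible pairs with m₁+m₂ = M = 5/2: (1/2,2), (3/2,1), (5/2,0)
  (m₁,m₂)=(5/2,0): CG² = 5/14, CG = +√(5/14)
  (m₁,m₂)=(3/2,1): CG² = 3/7, CG = −√(3/7)   ← matches the target
  (m₁,m₂)=(1/2,2): CG² = 3/14, CG = +√(3/14)
Pairs with CG² = 3/7: (3/2,1): −√(3/7)

(3/2,1): −√(3/7)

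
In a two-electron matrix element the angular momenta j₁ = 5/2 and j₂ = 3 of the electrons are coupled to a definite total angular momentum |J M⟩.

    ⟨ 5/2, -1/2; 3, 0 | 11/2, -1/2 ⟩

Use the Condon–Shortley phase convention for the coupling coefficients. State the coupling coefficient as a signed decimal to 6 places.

+√(100/231) = +0.657952

triangle: 0!*5!*6!/12! = 86400/479001600
(j±m)!: 2!*3!*3!*3!*5!*6! = 37324800
prefactor² = (2J+1)*Δ*N² = 6220800/77
  k=0: +1/(0!*0!*3!*3!*2!*3!) = 1/432
Σ = 1/432  ⇒  CG² = 6220800/77*(1/432)² = 100/231
CG = +√(100/231) = +0.657952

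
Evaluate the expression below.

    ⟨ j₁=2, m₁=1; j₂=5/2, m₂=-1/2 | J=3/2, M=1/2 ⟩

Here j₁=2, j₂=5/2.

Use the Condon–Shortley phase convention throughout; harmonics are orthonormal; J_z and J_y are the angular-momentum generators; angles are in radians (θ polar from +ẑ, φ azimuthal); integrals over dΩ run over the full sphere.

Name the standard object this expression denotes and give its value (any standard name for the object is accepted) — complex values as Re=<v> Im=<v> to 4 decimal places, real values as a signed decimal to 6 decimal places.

Clebsch–Gordan coefficient, −√(5/21) ≈ -0.487950

This is a Clebsch–Gordan (vector-coupling) coefficient.
j₁+j₂−J=3  J+j₁−j₂=1  J−j₁+j₂=2  j₁+j₂+J+1=7
(j₁±m₁, j₂±m₂, J±M) = (3,1,2,3,2,1)
P² = 48/35
sum k=0..1:
  [0] +1/12 = 1/12
  [1] −1/2 = -1/2
S = -5/12
C² = P²·S² = 5/21 ; C = -0.487950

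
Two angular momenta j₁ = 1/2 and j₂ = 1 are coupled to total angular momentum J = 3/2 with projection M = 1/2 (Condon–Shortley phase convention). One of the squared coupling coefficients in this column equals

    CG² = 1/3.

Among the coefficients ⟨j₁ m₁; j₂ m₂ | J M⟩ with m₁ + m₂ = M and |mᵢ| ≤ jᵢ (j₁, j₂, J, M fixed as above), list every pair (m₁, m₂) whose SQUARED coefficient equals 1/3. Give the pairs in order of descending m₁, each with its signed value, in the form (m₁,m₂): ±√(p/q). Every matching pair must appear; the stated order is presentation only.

Admissible pairs with m₁+m₂ = M = 1/2: (-1/2,1), (1/2,0)
  (m₁,m₂)=(1/2,0): CG² = 2/3, CG = +√(2/3)
  (m₁,m₂)=(-1/2,1): CG² = 1/3, CG = +√(1/3)   ← matches the target
Pairs with CG² = 1/3: (-1/2,1): +√(1/3)

(-1/2,1): +√(1/3)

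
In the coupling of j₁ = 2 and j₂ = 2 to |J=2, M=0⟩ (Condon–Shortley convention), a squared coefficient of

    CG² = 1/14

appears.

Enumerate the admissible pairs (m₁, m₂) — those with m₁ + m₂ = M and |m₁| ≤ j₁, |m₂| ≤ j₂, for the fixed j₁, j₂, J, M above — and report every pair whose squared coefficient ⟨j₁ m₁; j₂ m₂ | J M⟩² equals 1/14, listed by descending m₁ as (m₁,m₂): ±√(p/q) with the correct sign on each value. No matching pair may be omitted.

Admissible pairs with m₁+m₂ = M = 0: (-2,2), (-1,1), (0,0), (1,-1), (2,-2)
  (m₁,m₂)=(2,-2): CG² = 2/7, CG = +√(2/7)
  (m₁,m₂)=(1,-1): CG² = 1/14, CG = +√(1/14)   ← matches the target
  (m₁,m₂)=(0,0): CG² = 2/7, CG = −√(2/7)
  (m₁,m₂)=(-1,1): CG² = 1/14, CG = +√(1/14)   ← matches the target
  (m₁,m₂)=(-2,2): CG² = 2/7, CG = +√(2/7)
Pairs with CG² = 1/14: (1,-1): +√(1/14); (-1,1): +√(1/14)

(1,-1): +√(1/14); (-1,1): +√(1/14)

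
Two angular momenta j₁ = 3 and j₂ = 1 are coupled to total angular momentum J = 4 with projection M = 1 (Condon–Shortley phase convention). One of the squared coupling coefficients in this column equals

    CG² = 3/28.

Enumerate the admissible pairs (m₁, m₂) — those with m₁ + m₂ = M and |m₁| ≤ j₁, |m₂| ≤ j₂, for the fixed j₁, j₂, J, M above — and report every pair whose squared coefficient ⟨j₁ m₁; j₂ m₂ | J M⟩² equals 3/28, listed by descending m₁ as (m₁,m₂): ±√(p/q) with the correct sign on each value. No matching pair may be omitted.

(2,-1): +√(3/28)

Admissible pairs with m₁+m₂ = M = 1: (0,1), (1,0), (2,-1)
  (m₁,m₂)=(2,-1): CG² = 3/28, CG = +√(3/28)   ← matches the target
  (m₁,m₂)=(1,0): CG² = 15/28, CG = +√(15/28)
  (m₁,m₂)=(0,1): CG² = 5/14, CG = +√(5/14)
Pairs with CG² = 3/28: (2,-1): +√(3/28)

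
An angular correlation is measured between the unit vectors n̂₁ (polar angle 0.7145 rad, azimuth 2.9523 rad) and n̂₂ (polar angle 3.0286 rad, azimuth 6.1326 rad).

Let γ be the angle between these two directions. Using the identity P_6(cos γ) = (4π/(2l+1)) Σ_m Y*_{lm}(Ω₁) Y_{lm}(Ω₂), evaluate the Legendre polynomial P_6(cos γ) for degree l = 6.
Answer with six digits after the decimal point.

Addition theorem: P_6(cos γ) = (4π/13) Σ_m Y*_{lm}(Ω₁) Y_{lm}(Ω₂), m = −6…6:
  m=-6: Y*=(0.016113, -0.034671)  Y=(0.000001, 0.000001)  product (0.000000, -0.000000)
  m=-5: Y*=(-0.089254, 0.123884)  Y=(-0.000022, -0.000021)  product (0.000005, -0.000001)
  m=-4: Y*=(0.252242, -0.238389)  Y=(0.000469, 0.000322)  product (0.000195, -0.000030)
  m=-3: Y*=(-0.382467, 0.244006)  Y=(-0.006561, -0.003183)  product (0.003286, -0.000383)
  m=-2: Y*=(0.191608, -0.076217)  Y=(0.060876, 0.018909)  product (0.013105, -0.001017)
  m=-1: Y*=(0.275032, -0.052692)  Y=(-0.344420, -0.052260)  product (-0.097480, 0.003775)
  m=+0: Y*=(-0.300874, -0.000000)  Y=(0.885190, 0.000000)  product (-0.266330, -0.000000)
  m=+1: Y*=(-0.275032, -0.052692)  Y=(0.344420, -0.052260)  product (-0.097480, -0.003775)
  m=+2: Y*=(0.191608, 0.076217)  Y=(0.060876, -0.018909)  product (0.013105, 0.001017)
  m=+3: Y*=(0.382467, 0.244006)  Y=(0.006561, -0.003183)  product (0.003286, 0.000383)
  m=+4: Y*=(0.252242, 0.238389)  Y=(0.000469, -0.000322)  product (0.000195, 0.000030)
  m=+5: Y*=(0.089254, 0.123884)  Y=(0.000022, -0.000021)  product (0.000005, 0.000001)
  m=+6: Y*=(0.016113, 0.034671)  Y=(0.000001, -0.000001)  product (0.000000, 0.000000)
Total Σ_m = (-0.428108, -0.000000). Multiply by 0.966644: (-0.413828, -0.000000). P_6(cos γ) = -0.413828

-0.413828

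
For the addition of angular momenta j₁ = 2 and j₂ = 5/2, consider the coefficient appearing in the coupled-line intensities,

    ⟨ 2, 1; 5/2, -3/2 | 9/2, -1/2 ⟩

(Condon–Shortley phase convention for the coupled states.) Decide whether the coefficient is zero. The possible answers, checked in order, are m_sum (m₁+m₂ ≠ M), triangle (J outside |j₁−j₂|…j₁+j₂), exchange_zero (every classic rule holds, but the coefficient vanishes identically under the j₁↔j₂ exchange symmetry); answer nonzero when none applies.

nonzero

m-sum: m₁+m₂ = 1+(-3/2) = -1/2, M = -1/2  ✓
triangle: |j₁−j₂| = 1/2 ≤ J = 9/2 ≤ j₁+j₂ = 9/2  ✓
exchange: j₁≠j₂ or m₁≠m₂ — the exchange symmetry imposes no constraint here
value check: CG = +√(10/63) = +0.398410 ≠ 0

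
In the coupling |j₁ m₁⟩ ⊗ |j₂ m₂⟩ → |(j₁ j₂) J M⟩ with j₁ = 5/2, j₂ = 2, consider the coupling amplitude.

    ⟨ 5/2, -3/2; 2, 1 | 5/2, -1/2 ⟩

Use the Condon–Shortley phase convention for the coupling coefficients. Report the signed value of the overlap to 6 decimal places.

+√(6/35) = +0.414039

√[6·2!3!2!/8! · 1!4!3!1!2!3!] = √(216/35)
  +(−1)^1/∏(1,1,3,2,0,0)! = -1/12  (running -1/12)
  +(−1)^2/∏(2,0,2,1,1,1)! = 1/4  (running 1/6)
⟨..|..⟩ = √(216/35)·(1/6) = +0.414039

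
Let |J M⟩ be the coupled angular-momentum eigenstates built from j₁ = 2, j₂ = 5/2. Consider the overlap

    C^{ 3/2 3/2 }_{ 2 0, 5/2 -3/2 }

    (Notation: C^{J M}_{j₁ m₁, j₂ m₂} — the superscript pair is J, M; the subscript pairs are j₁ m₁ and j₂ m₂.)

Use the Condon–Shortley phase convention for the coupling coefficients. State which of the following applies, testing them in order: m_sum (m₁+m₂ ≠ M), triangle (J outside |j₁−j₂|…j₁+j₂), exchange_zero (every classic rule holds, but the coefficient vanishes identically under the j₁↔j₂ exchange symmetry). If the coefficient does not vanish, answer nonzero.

m_sum

m-sum: m₁+m₂ = 0+(-3/2) = -3/2, M = 3/2  ✗ ⇒ coefficient is 0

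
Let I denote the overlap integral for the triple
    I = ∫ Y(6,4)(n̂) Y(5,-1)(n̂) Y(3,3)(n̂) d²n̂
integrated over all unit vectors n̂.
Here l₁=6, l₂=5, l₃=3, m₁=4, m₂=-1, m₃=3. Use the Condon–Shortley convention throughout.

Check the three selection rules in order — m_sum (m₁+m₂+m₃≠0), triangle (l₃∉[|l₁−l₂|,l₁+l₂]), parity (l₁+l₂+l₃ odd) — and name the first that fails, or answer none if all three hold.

m_sum

azimuthal sum: 4 − 1 + 3 = 6  ✗
1 ≤ 3 ≤ 11 (triangle on l)
L = 6 + 5 + 3 = 14 (even)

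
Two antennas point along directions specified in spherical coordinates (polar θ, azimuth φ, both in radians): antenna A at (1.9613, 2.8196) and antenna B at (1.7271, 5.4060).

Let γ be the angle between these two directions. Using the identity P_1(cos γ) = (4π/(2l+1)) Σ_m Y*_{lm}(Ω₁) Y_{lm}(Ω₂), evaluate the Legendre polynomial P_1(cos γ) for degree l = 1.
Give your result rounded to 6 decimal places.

Addition theorem: P_1(cos γ) = (4π/3) Σ_m Y*_{lm}(Ω₁) Y_{lm}(Ω₂), m = −1…1:
  m=-1: (-0.303065+0.101103i) × (+0.218188+0.262427i) = -0.092657-0.057473i  (running Σ = -0.092657-0.057473i)
  m=0: (-0.185989-0.000000i) × (-0.076060+0.000000i) = +0.014146+0.000000i  (running Σ = -0.078511-0.057473i)
  m=1: (+0.303065+0.101103i) × (-0.218188+0.262427i) = -0.092657+0.057473i  (running Σ = -0.171168+0.000000i)
Accumulated sum -0.171168+0.000000i; after 4π/(2l+1) scaling, -0.716989+0.000000i ⇒ P_1 = -0.716989

-0.716989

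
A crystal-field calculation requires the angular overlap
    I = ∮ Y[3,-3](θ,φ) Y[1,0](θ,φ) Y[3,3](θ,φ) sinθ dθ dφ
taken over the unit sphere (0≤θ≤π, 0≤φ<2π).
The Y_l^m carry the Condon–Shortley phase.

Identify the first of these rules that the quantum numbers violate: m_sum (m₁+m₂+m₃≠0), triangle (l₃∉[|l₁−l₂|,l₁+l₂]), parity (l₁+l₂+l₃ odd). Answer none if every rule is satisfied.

azimuthal sum: -3 + 0 + 3 = 0  ✓
2 ≤ 3 ≤ 4 (triangle on l)  ✓
L = 3 + 1 + 3 = 7 (odd)  ✗

parity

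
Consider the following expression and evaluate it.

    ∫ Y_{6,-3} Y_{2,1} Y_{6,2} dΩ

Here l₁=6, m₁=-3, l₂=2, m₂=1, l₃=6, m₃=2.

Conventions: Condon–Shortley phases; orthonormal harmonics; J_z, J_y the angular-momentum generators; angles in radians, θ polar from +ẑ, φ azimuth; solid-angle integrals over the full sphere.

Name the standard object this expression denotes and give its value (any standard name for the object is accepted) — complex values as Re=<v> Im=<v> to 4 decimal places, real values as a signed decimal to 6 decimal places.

Gaunt coefficient, -0.140463

This is a Gaunt coefficient — the integral of a triple product of spherical harmonics over the sphere.
Checks pass: Σm=0; 14 even; l₃=6∈[4,8].
(2·6+1)(2·2+1)(2·6+1) = 845
Δ: 2! 10! 2! / 15! → 1/90090
sum: t=0:+1/69120 t=1:−1/14400 t=2:+1/69120 = -7/172800
3j²(6 2 6; 0 0 0) = Δ·Π!·Σ² = 14/715  (sign -1)
sum: t=1:−1/161280 t=2:+1/60480 = 1/96768
3j²(6 2 6; -3 1 2) = Δ·Π!·Σ² = 15/1001  (sign +1)
combine: 4πI² = 845·14/715·15/1001 = 30/121
take √, sign -1: I = -0.14046335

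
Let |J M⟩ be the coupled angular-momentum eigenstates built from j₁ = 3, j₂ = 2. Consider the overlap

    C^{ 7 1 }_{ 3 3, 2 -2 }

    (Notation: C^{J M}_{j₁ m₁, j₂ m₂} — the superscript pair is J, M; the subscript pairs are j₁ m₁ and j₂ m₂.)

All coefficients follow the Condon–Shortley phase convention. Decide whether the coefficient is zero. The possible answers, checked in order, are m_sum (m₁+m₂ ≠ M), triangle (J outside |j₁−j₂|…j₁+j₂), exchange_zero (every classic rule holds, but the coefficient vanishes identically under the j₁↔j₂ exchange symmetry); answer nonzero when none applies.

triangle

m-sum: m₁+m₂ = 3+(-2) = 1, M = 1  ✓
triangle: need |j₁−j₂| ≤ J ≤ j₁+j₂, i.e. J ∈ [1, 5]; J = 7 is outside ✗ ⇒ coefficient is 0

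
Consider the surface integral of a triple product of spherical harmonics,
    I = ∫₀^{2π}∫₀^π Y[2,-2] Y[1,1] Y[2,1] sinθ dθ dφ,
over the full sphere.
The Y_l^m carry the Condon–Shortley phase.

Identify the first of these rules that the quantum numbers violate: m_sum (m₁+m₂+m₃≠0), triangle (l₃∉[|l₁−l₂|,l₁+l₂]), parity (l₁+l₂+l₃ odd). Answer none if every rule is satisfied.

m₁+m₂+m₃ = -2 + 1 + 1 = 0  ✓
triangle: |2−1|=1 ≤ l₃=2 ≤ 2+1=3  ✓
parity: l₁+l₂+l₃ = 5 is odd  ✗

parity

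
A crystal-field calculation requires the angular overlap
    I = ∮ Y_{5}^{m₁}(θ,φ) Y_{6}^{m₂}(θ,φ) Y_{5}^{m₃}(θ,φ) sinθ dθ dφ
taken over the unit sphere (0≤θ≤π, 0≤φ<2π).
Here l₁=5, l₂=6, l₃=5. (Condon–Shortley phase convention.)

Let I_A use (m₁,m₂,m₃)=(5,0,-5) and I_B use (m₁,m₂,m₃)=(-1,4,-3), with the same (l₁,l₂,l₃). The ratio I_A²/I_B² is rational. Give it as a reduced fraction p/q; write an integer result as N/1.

Same 5,6,5: normalisation and zero-m 3j drop out of the ratio.
A: Δ: 6! 4! 6! / 17! → 1/28588560; sum: t=0:+1/12441600 = 1/12441600; 3j²(5 6 5; 5 0 -5) = Δ·Π!·Σ² = 15/9724  (sign +1)
B: Δ: 6! 4! 6! / 17! → 1/28588560; sum: t=4:+1/138240 t=5:−1/86400 t=6:+1/829440 = -13/4147200; 3j²(5 6 5; -1 4 -3) = Δ·Π!·Σ² = 13/3740  (sign -1)
I_A²/I_B² = (15/9724)/(13/3740) = 75/169

75/169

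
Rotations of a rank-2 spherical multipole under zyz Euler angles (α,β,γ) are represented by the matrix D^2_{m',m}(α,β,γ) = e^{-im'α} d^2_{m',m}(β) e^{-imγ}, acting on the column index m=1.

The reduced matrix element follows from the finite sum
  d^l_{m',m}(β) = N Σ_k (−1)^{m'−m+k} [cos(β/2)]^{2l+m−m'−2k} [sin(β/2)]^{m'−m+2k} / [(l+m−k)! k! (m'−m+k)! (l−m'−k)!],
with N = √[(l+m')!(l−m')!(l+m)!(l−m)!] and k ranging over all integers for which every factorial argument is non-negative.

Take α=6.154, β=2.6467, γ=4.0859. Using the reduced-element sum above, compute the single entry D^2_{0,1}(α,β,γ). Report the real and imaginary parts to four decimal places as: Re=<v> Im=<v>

D^2_{0,1}(6.1540,2.6467,4.0859) = e^{-i·0·6.1540}·d^2_{0,1}(2.6467)·e^{-i·1·4.0859}. Compute d first:
With c≡cos(β/2)=0.244929 and s≡sin(β/2)=0.969541, N=[2·2·6·1]^{1/2}=4.898979
Admissible k: 1..2 (factorial args all ≥0)
  k=1: (−1)^0·4.8990/(2)·0.2449^3·0.9695^1 = +0.034895
  k=2: (−1)^1·4.8990/(2)·0.2449^1·0.9695^3 = -0.546782
d^2_{0,1}(2.6467) = +0.034895 -0.546782 = -0.511887
Attach z-rotation phases: D = e^{-i(0)(6.1540)}·(-0.511887)·e^{-i(1)(4.0859)} = +0.300122-0.414675i

Re=0.3001 Im=-0.4147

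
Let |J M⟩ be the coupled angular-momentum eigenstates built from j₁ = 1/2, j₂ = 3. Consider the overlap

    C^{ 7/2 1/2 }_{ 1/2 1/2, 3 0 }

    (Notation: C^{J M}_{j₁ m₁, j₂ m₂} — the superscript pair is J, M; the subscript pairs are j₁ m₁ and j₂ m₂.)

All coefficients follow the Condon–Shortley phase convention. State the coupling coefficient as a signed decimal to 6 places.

√[8·0!1!6!/8! · 1!0!3!3!4!3!] = √(5184/7)
  +(−1)^0/∏(0,0,0,3,1,3)! = 1/36  (running 1/36)
⟨..|..⟩ = √(5184/7)·(1/36) = +0.755929

+√(4/7) = +0.755929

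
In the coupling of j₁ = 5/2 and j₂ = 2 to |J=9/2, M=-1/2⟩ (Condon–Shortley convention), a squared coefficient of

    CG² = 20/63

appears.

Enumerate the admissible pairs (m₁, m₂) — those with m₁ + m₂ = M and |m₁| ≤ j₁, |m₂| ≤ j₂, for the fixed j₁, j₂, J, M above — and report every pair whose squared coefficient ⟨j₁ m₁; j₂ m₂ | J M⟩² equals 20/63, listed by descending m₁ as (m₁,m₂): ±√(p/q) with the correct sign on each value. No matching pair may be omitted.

(1/2,-1): +√(20/63)

Admissible pairs with m₁+m₂ = M = -1/2: (-5/2,2), (-3/2,1), (-1/2,0), (1/2,-1), (3/2,-2)
  (m₁,m₂)=(3/2,-2): CG² = 5/126, CG = +√(5/126)
  (m₁,m₂)=(1/2,-1): CG² = 20/63, CG = +√(20/63)   ← matches the target
  (m₁,m₂)=(-1/2,0): CG² = 10/21, CG = +√(10/21)
  (m₁,m₂)=(-3/2,1): CG² = 10/63, CG = +√(10/63)
  (m₁,m₂)=(-5/2,2): CG² = 1/126, CG = +√(1/126)
Pairs with CG² = 20/63: (1/2,-1): +√(20/63)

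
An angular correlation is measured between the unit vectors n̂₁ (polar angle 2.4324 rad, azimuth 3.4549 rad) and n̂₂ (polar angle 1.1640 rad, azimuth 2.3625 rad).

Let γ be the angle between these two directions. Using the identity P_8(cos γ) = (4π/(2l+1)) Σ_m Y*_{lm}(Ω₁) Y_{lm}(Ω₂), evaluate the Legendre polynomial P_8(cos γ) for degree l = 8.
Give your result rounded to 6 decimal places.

0.267336

Summing Y*_{l m}(θ₁,φ₁)·Y_{l m}(θ₂,φ₂) over m ∈ [−8, 8]; prefactor 4π/(2·8+1) = 0.739198:
  m=-8: (-0.013421+0.009891i) × (+0.260522-0.013153i) = -0.003366+0.002753i  (running Σ = -0.003366+0.002753i)
  m=-7: (-0.045304+0.063144i) × (-0.303532+0.331584i) = -0.007186-0.034188i  (running Σ = -0.010553-0.031435i)
  m=-6: (-0.066703+0.208919i) × (-0.011519-0.304312i) = +0.064345+0.017892i  (running Σ = +0.053792-0.013543i)
  m=-5: (+0.001736+0.407534i) × (-0.099872-0.093765i) = +0.038039-0.040864i  (running Σ = +0.091831-0.054407i)
  m=-4: (+0.144104+0.438418i) × (+0.355418-0.008966i) = +0.055148+0.154529i  (running Σ = +0.146979+0.100123i)
  m=-3: (+0.103833+0.142148i) × (-0.021270+0.022090i) = -0.005349-0.000730i  (running Σ = +0.141631+0.099393i)
  m=-2: (-0.233701-0.169186i) × (+0.004152+0.329202i) = +0.054726-0.077637i  (running Σ = +0.196357+0.021756i)
  m=-1: (-0.315524-0.102223i) × (-0.069440-0.068569i) = +0.014901+0.028734i  (running Σ = +0.211257+0.050489i)
  m=0: (+0.193379-0.000000i) × (-0.314713+0.000000i) = -0.060859+0.000000i  (running Σ = +0.150399+0.050489i)
  m=1: (+0.315524-0.102223i) × (+0.069440-0.068569i) = +0.014901-0.028734i  (running Σ = +0.165299+0.021756i)
  m=2: (-0.233701+0.169186i) × (+0.004152-0.329202i) = +0.054726+0.077637i  (running Σ = +0.220025+0.099393i)
  m=3: (-0.103833+0.142148i) × (+0.021270+0.022090i) = -0.005349+0.000730i  (running Σ = +0.214677+0.100123i)
  m=4: (+0.144104-0.438418i) × (+0.355418+0.008966i) = +0.055148-0.154529i  (running Σ = +0.269825-0.054407i)
  m=5: (-0.001736+0.407534i) × (+0.099872-0.093765i) = +0.038039+0.040864i  (running Σ = +0.307864-0.013543i)
  m=6: (-0.066703-0.208919i) × (-0.011519+0.304312i) = +0.064345-0.017892i  (running Σ = +0.372209-0.031435i)
  m=7: (+0.045304+0.063144i) × (+0.303532+0.331584i) = -0.007186+0.034188i  (running Σ = +0.365023+0.002753i)
  m=8: (-0.013421-0.009891i) × (+0.260522+0.013153i) = -0.003366-0.002753i  (running Σ = +0.361656-0.000000i)
Σ over m = +0.361656-0.000000i; ×(4π/17) → +0.267336-0.000000i. Real part: 0.267336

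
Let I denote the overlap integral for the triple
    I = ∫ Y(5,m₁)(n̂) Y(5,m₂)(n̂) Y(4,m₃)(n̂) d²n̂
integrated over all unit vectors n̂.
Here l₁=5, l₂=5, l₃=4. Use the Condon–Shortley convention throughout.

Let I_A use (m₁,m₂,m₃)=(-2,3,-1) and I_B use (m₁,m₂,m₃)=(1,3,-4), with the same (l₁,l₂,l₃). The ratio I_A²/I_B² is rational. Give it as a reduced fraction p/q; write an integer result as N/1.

1/2

Same 5,5,4: normalisation and zero-m 3j drop out of the ratio.
A: Δ: 6! 4! 4! / 15! → 1/3153150; sum: t=4:+1/6912 t=5:−1/2880 t=6:+1/17280 = -1/6912; 3j²(5 5 4; -2 3 -1) = Δ·Π!·Σ² = 5/429  (sign +1)
B: Δ: 6! 4! 4! / 15! → 1/3153150; sum: t=4:+1/27648 = 1/27648; 3j²(5 5 4; 1 3 -4) = Δ·Π!·Σ² = 10/429  (sign +1)
I_A²/I_B² = (5/429)/(10/429) = 1/2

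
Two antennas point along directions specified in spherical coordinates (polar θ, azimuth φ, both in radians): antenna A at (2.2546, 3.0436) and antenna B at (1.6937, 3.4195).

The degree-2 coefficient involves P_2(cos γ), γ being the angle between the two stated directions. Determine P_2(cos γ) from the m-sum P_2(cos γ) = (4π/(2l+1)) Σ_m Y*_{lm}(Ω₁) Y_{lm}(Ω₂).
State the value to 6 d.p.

Term-by-term m-sum for l=2 (normalisation 4π/5 = 2.513274):
  [-2]  conj(Y_{2,-2})(Ω₁) = 0.22767 - 0.04520j ; Y_{2,-2}(Ω₂) = 0.32320 - 0.20075j ; Δ = 0.06451 - 0.06031j
  [-1]  conj(Y_{2,-1})(Ω₁) = 0.37651 - 0.03701j ; Y_{2,-1}(Ω₂) = 0.09039 - 0.02579j ; Δ = 0.03308 - 0.01305j
  [+0]  conj(Y_{2,0})(Ω₁) = 0.06223 + 0.00000j ; Y_{2,0}(Ω₂) = -0.30117 + 0.00000j ; Δ = -0.01874 + 0.00000j
  [+1]  conj(Y_{2,1})(Ω₁) = -0.37651 - 0.03701j ; Y_{2,1}(Ω₂) = -0.09039 - 0.02579j ; Δ = 0.03308 + 0.01305j
  [+2]  conj(Y_{2,2})(Ω₁) = 0.22767 + 0.04520j ; Y_{2,2}(Ω₂) = 0.32320 + 0.20075j ; Δ = 0.06451 + 0.06031j
Accumulated sum 0.17643 + 0.00000j; after 4π/(2l+1) scaling, 0.44342 + 0.00000j ⇒ P_2 = 0.443417

0.443417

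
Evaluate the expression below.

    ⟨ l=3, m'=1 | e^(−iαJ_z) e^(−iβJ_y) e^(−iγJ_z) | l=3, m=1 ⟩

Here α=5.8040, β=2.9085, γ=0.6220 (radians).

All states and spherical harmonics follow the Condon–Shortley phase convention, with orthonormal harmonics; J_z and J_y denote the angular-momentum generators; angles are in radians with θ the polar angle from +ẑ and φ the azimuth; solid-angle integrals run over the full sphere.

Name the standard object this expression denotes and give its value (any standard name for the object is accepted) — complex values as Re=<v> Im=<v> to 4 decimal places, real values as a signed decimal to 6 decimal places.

Wigner D-matrix element, Re=0.0767 Im=-0.0110

This is a Wigner D-matrix element — the rotation-matrix element ⟨l m'| R(α,β,γ) |l m⟩ in the angular-momentum basis.
D^3_{1,1}(5.8040,2.9085,0.6220) = e^{-i·1·5.8040}·d^3_{1,1}(2.9085)·e^{-i·1·0.6220}. Compute d first:
Half-angle: c=0.116283, s=0.993216. N=√(24·2·24·2)=48.000000
k: max(0,(1)−(1))=0 … min(3+(1),3−(1))=2
  k=0: (−1)^0·48.0000/(48)·0.1163^6·0.9932^0 = +0.000002
  k=1: (−1)^1·48.0000/(6)·0.1163^4·0.9932^2 = -0.001443
  k=2: (−1)^2·48.0000/(8)·0.1163^2·0.9932^4 = +0.078951
d^3_{1,1}(2.9085) = +0.000002 -0.001443 +0.078951 = +0.077510
Phases: e^{-i·(1)·5.8040}=+0.887371+0.461056i, e^{-i·(1)·0.6220}=+0.812715-0.582662i ⇒ D=+0.076721-0.011032i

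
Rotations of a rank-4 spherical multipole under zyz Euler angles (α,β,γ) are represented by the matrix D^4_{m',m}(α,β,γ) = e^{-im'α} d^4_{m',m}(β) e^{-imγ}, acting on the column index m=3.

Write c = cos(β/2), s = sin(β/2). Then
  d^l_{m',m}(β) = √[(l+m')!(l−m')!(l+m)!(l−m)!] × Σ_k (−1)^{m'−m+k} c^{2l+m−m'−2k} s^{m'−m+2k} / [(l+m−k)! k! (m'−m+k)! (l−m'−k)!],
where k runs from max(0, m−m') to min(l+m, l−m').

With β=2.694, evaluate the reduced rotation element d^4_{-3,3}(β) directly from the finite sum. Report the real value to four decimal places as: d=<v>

d=-0.5208

d^4_{-3,3}(β=2.6940) via the finite sum:
c=cos(2.694000/2)=0.221933, s=sin(2.694000/2)=0.975062; N=√[1·5040·5040·1]=5040.000000
The bounds max(0,m−m')=6 and min(l+m,l−m')=7 give 2 terms
  k=6: (−1)^0·5040.0000/(720)·0.2219^2·0.9751^6 = +0.296302
  k=7: (−1)^1·5040.0000/(5040)·0.2219^0·0.9751^8 = -0.817067
d^4_{-3,3}(2.6940) = +0.296302 -0.817067 = -0.520765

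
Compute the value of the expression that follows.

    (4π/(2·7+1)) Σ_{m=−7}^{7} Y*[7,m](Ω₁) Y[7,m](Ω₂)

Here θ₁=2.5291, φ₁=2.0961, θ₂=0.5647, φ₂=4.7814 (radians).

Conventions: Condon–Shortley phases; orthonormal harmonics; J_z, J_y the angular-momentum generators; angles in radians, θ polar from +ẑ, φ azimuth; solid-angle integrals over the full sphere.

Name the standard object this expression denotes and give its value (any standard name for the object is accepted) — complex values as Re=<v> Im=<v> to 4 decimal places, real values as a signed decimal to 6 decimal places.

Legendre polynomial (addition theorem), -0.270344

This sum is the spherical-harmonic addition theorem: it equals the Legendre polynomial P_l(cos γ) of the angle γ between the two directions.
Addition theorem: P_7(cos γ) = (4π/15) Σ_m Y*_{lm}(Ω₁) Y_{lm}(Ω₂), m = −7…7:
  m=-7: (-0.005297, 0.008927) × (-0.002920, -0.005567) = (0.000065, 0.000003)  (running Σ = (0.000065, 0.000003))
  m=-6: (-0.055272, -0.000565) × (-0.033991, 0.014938) = (0.001887, -0.000806)  (running Σ = (0.001952, -0.000803))
  m=-5: (-0.087447, -0.154489) × (0.045093, 0.125455) = (0.015438, -0.017937)  (running Σ = (0.017391, -0.018740))
  m=-4: (0.189259, -0.322704) × (0.307086, -0.086990) = (0.030047, -0.115562)  (running Σ = (0.047437, -0.134302))
  m=-3: (0.481562, 0.002463) × (-0.100112, -0.476626) = (-0.047036, -0.229772)  (running Σ = (0.000401, -0.364074))
  m=-2: (0.114626, 0.200110) × (-0.349557, 0.048555) = (-0.049785, -0.064384)  (running Σ = (-0.049383, -0.428458))
  m=-1: (0.142787, -0.246343) × (-0.011406, -0.165017) = (-0.042279, -0.020752)  (running Σ = (-0.091663, -0.449210))
  m=0: (0.334763, -0.000000) × (-0.416336, 0.000000) = (-0.139374, 0.000000)  (running Σ = (-0.231036, -0.449210))
  m=1: (-0.142787, -0.246343) × (0.011406, -0.165017) = (-0.042279, 0.020752)  (running Σ = (-0.273316, -0.428458))
  m=2: (0.114626, -0.200110) × (-0.349557, -0.048555) = (-0.049785, 0.064384)  (running Σ = (-0.323100, -0.364074))
  m=3: (-0.481562, 0.002463) × (0.100112, -0.476626) = (-0.047036, 0.229772)  (running Σ = (-0.370137, -0.134302))
  m=4: (0.189259, 0.322704) × (0.307086, 0.086990) = (0.030047, 0.115562)  (running Σ = (-0.340090, -0.018740))
  m=5: (0.087447, -0.154489) × (-0.045093, 0.125455) = (0.015438, 0.017937)  (running Σ = (-0.324652, -0.000803))
  m=6: (-0.055272, 0.000565) × (-0.033991, -0.014938) = (0.001887, 0.000806)  (running Σ = (-0.322764, 0.000003))
  m=7: (0.005297, 0.008927) × (0.002920, -0.005567) = (0.000065, -0.000003)  (running Σ = (-0.322699, 0.000000))
Accumulated sum (-0.322699, 0.000000); after 4π/(2l+1) scaling, (-0.270344, 0.000000) ⇒ P_7 = -0.270344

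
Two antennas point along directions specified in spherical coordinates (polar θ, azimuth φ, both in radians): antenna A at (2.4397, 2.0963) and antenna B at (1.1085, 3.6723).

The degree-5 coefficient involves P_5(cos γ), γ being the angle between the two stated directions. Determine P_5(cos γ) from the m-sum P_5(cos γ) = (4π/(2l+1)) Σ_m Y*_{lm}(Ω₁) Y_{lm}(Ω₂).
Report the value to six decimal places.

Addition theorem: P_5(cos γ) = (4π/11) Σ_m Y*_{lm}(Ω₁) Y_{lm}(Ω₂), m = −5…5:
  m=-5: (-0.025609, -0.045349) × (0.235458, 0.125003) = (-0.000361, -0.013879)  (running Σ = (-0.000361, -0.013879))
  m=-4: (0.098673, -0.167938) × (-0.220298, -0.357682) = (-0.081806, 0.001703)  (running Σ = (-0.082167, -0.012176))
  m=-3: (0.395557, 0.002261) × (0.004180, 0.195976) = (0.001210, 0.077529)  (running Σ = (-0.080957, 0.065353))
  m=-2: (0.200808, 0.350890) × (-0.119066, 0.213170) = (-0.098709, 0.001027)  (running Σ = (-0.179665, 0.066380))
  m=-1: (0.002396, -0.004131) × (0.235841, -0.138407) = (-0.000007, -0.001306)  (running Σ = (-0.179672, 0.065074))
  m=0: (0.392640, -0.000000) × (0.186132, 0.000000) = (0.073083, 0.000000)  (running Σ = (-0.106589, 0.065074))
  m=1: (-0.002396, -0.004131) × (-0.235841, -0.138407) = (-0.000007, 0.001306)  (running Σ = (-0.106596, 0.066380))
  m=2: (0.200808, -0.350890) × (-0.119066, -0.213170) = (-0.098709, -0.001027)  (running Σ = (-0.205305, 0.065353))
  m=3: (-0.395557, 0.002261) × (-0.004180, 0.195976) = (0.001210, -0.077529)  (running Σ = (-0.204094, -0.012176))
  m=4: (0.098673, 0.167938) × (-0.220298, 0.357682) = (-0.081806, -0.001703)  (running Σ = (-0.285900, -0.013879))
  m=5: (0.025609, -0.045349) × (-0.235458, 0.125003) = (-0.000361, 0.013879)  (running Σ = (-0.286262, -0.000000))
Total Σ_m = (-0.286262, -0.000000). Multiply by 1.142397: (-0.327024, -0.000000). P_5(cos γ) = -0.327024

-0.327024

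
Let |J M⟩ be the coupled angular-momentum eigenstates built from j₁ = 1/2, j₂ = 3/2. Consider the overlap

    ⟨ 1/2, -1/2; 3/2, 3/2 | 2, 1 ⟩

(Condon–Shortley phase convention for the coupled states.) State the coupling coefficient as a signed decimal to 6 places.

+√(1/4) = +0.500000

triangle: 0!×1!×3!/5! = 6/120
(j±m)!: 0!×1!×3!×0!×3!×1! = 36
prefactor² = (2J+1)×Δ×N² = 9
  k=0: +1/(0!×0!×1!×3!×0!×0!) = 1/6
Σ = 1/6  ⇒  CG² = 9×(1/6)² = 1/4
CG = +√(1/4) = +0.500000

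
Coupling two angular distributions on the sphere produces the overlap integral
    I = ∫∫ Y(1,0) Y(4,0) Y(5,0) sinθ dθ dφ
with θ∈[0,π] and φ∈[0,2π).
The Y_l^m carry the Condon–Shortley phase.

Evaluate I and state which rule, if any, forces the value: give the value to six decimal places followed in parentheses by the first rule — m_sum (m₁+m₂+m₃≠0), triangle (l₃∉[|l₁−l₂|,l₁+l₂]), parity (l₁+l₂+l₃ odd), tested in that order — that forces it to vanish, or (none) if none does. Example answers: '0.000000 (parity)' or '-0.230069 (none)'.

Checks pass: Σm=0; 10 even; l₃=5∈[3,5].
(2·1+1)(2·4+1)(2·5+1) = 297
Δ: 0! 2! 8! / 11! → 1/495
sum: t=0:+1/576 = 1/576
3j²(1 4 5; 0 0 0) = Δ·Π!·Σ² = 5/99  (sign -1)
(m-triple is (0,0,0) — same symbol as above.)
combine: 4πI² = 297·5/99·5/99 = 25/33
take √, sign +1: I = 0.24553200
No selection rule forces the value: the integral is nonzero (none).

0.245532 (none)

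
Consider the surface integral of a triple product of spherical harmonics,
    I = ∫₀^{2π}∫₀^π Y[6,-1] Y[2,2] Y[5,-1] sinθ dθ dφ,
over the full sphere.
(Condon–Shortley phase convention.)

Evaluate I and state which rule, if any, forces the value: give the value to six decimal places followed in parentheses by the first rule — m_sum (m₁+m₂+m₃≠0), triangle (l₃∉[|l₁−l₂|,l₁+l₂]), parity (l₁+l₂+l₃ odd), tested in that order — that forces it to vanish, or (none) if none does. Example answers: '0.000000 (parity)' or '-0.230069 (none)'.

0.000000 (parity)

L=13 odd ⇒ parity kills the (l;000) factor ⇒ I = 0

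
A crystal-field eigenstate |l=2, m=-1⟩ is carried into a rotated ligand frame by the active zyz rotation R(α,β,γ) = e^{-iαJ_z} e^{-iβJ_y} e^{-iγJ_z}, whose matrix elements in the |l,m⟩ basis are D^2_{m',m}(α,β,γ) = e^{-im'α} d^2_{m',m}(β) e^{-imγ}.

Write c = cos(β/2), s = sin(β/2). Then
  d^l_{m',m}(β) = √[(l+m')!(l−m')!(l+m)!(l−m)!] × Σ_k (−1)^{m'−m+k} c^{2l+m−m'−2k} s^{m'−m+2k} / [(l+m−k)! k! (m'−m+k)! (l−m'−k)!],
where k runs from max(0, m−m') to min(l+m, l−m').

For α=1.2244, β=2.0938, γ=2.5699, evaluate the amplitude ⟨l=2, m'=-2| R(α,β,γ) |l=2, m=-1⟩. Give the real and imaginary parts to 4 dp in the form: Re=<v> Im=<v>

D^2_{-2,-1}(1.2244,2.0938,2.5699) = e^{-i·-2·1.2244}·d^2_{-2,-1}(2.0938)·e^{-i·-1·2.5699}. Compute d first:
Half-angle: c=0.500258, s=0.865877. N=√(1·24·1·6)=12.000000
The bounds max(0,m−m')=1 and min(l+m,l−m')=1 give 1 term
  k=1: (−1)^0·12.0000/(6)·0.5003^3·0.8659^1 = +0.216804
d^2_{-2,-1}(2.0938) = +0.216804
Attach z-rotation phases: D = e^{-i(-2)(1.2244)}·(+0.216804)·e^{-i(-1)(2.5699)} = +0.065376-0.206712i

Re=0.0654 Im=-0.2067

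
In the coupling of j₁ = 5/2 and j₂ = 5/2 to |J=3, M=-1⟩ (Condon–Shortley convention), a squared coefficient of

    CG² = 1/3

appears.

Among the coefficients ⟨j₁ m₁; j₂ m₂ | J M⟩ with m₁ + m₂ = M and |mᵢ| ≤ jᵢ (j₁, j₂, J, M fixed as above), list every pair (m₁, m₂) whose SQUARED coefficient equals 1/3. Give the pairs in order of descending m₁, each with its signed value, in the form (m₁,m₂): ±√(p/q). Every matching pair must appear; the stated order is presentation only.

(3/2,-5/2): +√(1/3); (-5/2,3/2): +√(1/3)

Admissible pairs with m₁+m₂ = M = -1: (-5/2,3/2), (-3/2,1/2), (-1/2,-1/2), (1/2,-3/2), (3/2,-5/2)
  (m₁,m₂)=(3/2,-5/2): CG² = 1/3, CG = +√(1/3)   ← matches the target
  (m₁,m₂)=(1/2,-3/2): CG² = 1/30, CG = +√(1/30)
  (m₁,m₂)=(-1/2,-1/2): CG² = 4/15, CG = −√(4/15)
  (m₁,m₂)=(-3/2,1/2): CG² = 1/30, CG = +√(1/30)
  (m₁,m₂)=(-5/2,3/2): CG² = 1/3, CG = +√(1/3)   ← matches the target
Pairs with CG² = 1/3: (3/2,-5/2): +√(1/3); (-5/2,3/2): +√(1/3)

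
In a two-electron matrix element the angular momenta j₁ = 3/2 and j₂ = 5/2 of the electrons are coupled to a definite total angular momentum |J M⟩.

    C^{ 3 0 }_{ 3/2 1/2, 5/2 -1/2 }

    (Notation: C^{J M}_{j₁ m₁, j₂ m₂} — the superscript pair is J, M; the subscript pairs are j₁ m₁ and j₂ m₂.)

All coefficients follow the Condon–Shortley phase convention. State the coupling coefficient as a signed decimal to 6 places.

triangle: 1!*2!*4!/8! = 48/40320
(j±m)!: 2!*1!*2!*3!*3!*3! = 864
prefactor² = (2J+1)*Δ*N² = 36/5
  k=0: +1/(0!*1!*1!*2!*1!*2!) = 1/4
  k=1: −1/(1!*0!*0!*1!*2!*3!) = -1/12
Σ = 1/6  ⇒  CG² = 36/5*(1/6)² = 1/5
CG = +√(1/5) = +0.447214

+0.447214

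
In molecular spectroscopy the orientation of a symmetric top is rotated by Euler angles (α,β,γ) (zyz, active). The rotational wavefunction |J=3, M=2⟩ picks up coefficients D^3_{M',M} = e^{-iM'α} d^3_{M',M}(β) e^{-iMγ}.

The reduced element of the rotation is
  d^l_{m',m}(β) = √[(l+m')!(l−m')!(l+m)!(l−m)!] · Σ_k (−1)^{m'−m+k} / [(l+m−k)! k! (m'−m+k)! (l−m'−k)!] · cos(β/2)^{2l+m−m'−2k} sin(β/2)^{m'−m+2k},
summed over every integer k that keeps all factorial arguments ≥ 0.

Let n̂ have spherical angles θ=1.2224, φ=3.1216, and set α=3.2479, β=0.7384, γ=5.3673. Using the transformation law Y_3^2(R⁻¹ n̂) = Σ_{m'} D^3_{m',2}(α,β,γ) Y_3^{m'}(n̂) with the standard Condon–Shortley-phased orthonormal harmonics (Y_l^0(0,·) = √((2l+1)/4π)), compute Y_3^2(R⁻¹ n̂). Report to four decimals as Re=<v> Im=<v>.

Need the full column D^3_{m',2} for m'=−3..3 at α=3.2479, β=0.7384, γ=5.3673.
cos(β/2)=0.932616, sin(β/2)=0.360869
d^3_{-3,2}: single k=5 term ⇒ +0.013981;  D = +0.007661-0.011695i
d^3_{-2,2}: k∈[4..5] ⇒ +0.073752 -0.002209 = +0.071544;  D = -0.032630+0.063670i
d^3_{-1,2}: k∈[3..4] ⇒ +0.241096 -0.018049 = +0.223047;  D = +0.080092-0.208171i
d^3_{0,2}: k∈[2..3] ⇒ +0.539601 -0.080792 = +0.458809;  D = -0.118383+0.443274i
d^3_{1,2}: k∈[1..2] ⇒ +0.805129 -0.241096 = +0.564033;  D = +0.086890-0.557300i
d^3_{2,2}: k∈[0..1] ⇒ +0.657988 -0.492586 = +0.165402;  D = -0.007996+0.165209i
d^3_{3,2}: single k=0 term ⇒ -0.623650;  D = +0.036119+0.622603i
Y_3^{m'}(θ=1.2224,φ=3.1216) and Σ D·Y over m':
  (+0.0077-0.0117i)·(-0.3458-0.0208i)  (-0.0326+0.0637i)·(+0.3080+0.0123i)  (+0.0801-0.2082i)·(+0.1267+0.0025i)  (-0.1184+0.4433i)·(-0.3080+0.0000i)  (+0.0869-0.5573i)·(-0.1267+0.0025i)  (-0.0080+0.1652i)·(+0.3080-0.0123i)  (+0.0361+0.6226i)·(+0.3458-0.0208i)
Y_3^2(R⁻¹ n̂) = +0.048802+0.196795i

Re=0.0488 Im=0.1968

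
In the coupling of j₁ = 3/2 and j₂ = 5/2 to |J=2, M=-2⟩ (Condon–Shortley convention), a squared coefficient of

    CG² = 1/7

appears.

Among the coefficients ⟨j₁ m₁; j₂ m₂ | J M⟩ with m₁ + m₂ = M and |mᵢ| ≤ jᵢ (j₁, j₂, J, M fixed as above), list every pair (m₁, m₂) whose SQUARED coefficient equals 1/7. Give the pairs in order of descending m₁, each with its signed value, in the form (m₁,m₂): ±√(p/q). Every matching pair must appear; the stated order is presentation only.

(-3/2,-1/2): +√(1/7)

Admissible pairs with m₁+m₂ = M = -2: (-3/2,-1/2), (-1/2,-3/2), (1/2,-5/2)
  (m₁,m₂)=(1/2,-5/2): CG² = 10/21, CG = +√(10/21)
  (m₁,m₂)=(-1/2,-3/2): CG² = 8/21, CG = −√(8/21)
  (m₁,m₂)=(-3/2,-1/2): CG² = 1/7, CG = +√(1/7)   ← matches the target
Pairs with CG² = 1/7: (-3/2,-1/2): +√(1/7)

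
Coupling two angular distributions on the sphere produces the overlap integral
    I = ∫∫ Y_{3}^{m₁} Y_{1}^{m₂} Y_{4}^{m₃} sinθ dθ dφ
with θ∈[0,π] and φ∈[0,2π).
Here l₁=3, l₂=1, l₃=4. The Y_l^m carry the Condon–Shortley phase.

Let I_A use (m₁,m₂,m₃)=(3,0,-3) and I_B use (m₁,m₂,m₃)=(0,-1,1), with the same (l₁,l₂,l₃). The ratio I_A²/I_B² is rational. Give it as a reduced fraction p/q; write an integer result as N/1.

l's match ⇒ only the (l;m) 3-j factors differ between A and B.
A: triangle coeff Δ(3,1,4) = 1/252; Σ_t [0,0]: t=0:+1/720 = 1/720; (3j)²=1/36 [(3 1 4; 3 0 -3)], sign=-1
B: triangle coeff Δ(3,1,4) = 1/252; Σ_t [0,0]: t=0:+1/72 = 1/72; (3j)²=5/126 [(3 1 4; 0 -1 1)], sign=-1
I_A²/I_B² = (1/36)/(5/126) = 7/10

7/10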